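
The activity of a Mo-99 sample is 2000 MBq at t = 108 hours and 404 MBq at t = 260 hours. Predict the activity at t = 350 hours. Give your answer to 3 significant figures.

157 MBq

Over Δt = 260 − 108 = 152 hours, the level fell by a factor of 2000/404 ≈ 4.9505.
n = log₂(4.9505) ≈ 2.3076 half-lives, so t½ = 152/2.3076 ≈ 65.87 hours.
From t = 260 to t = 350: 404 × (1/2)^((350−260)/65.87) ≈ 156.7 MBq.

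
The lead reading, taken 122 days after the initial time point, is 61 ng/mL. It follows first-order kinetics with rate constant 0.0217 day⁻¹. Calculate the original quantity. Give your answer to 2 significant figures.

860 ng/mL

t½ = ln 2 / λ = 0.69315 / 0.0217 ≈ 31.942 days.
Number of half-lives elapsed: n = 122/31.942 ≈ 3.8194.
A₀ = A × 2^n = 61 × 2^3.8194 = 61 × 14.117 ≈ 861.15 ng/mL.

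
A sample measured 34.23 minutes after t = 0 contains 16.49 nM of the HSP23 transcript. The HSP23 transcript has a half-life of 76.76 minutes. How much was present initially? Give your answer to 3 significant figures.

22.5 nM

Number of half-lives elapsed: n = 34.23/76.76 ≈ 0.44594.
A₀ = A × 2^n = 16.49 × 2^0.44594 = 16.49 × 1.3622 ≈ 22.463 nM.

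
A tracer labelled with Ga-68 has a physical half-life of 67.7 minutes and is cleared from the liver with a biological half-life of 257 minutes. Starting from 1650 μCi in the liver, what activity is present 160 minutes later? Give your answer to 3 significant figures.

1/t_eff = 1/t_phys + 1/t_biol = 1/67.7 + 1/257 = 0.018662 per minute.
t_eff = 67.7 × 257 / (67.7 + 257) ≈ 53.585 minutes.
Remaining = 1650 × (1/2)^(160/53.585) = 1650 × (1/2)^2.9859 ≈ 208.27 μCi.

208 μCi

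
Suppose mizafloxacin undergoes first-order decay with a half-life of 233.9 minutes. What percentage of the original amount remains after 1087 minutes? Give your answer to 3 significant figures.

n = 1087/233.9 ≈ 4.6473 half-lives.
Fraction remaining = (1/2)^4.6473 ≈ 0.039905, i.e. 3.9905%.

3.99%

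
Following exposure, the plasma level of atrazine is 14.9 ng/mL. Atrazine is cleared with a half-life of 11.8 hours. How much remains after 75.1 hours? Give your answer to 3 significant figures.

0.181 ng/mL

Number of half-lives: n = 75.1/11.8 ≈ 6.3644.
Remaining = 14.9 × (1/2)^6.3644 = 14.9 × 0.012137 ≈ 0.18085 ng/mL.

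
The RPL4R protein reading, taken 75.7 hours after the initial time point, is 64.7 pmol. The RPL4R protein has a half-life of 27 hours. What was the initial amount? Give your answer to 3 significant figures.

452 pmol

Number of half-lives elapsed: n = 75.7/27 ≈ 2.8037.
A₀ = A × 2^n = 64.7 × 2^2.8037 = 64.7 × 6.9823 ≈ 451.76 pmol.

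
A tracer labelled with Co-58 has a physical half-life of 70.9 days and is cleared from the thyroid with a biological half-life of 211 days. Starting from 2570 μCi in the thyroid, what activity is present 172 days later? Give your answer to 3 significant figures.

1/t_eff = 1/t_phys + 1/t_biol = 1/70.9 + 1/211 = 0.018844 per day.
t_eff = 70.9 × 211 / (70.9 + 211) ≈ 53.068 days.
Remaining = 2570 × (1/2)^(172/53.068) = 2570 × (1/2)^3.2411 ≈ 271.81 μCi.

272 μCi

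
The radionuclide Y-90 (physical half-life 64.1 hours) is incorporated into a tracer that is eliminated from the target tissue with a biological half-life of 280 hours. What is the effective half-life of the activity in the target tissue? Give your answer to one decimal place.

52.2 hours

1/t_eff = 1/t_phys + 1/t_biol = 1/64.1 + 1/280 = 0.019172 per hour.
t_eff = 64.1 × 280 / (64.1 + 280) ≈ 52.159 hours.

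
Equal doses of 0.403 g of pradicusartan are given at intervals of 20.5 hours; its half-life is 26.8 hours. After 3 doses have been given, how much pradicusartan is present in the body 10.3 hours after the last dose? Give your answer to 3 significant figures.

0.597 g

The 3 doses were given 51.3, 30.8, 10.3 hours ago.
Total = 0.403·(1/2)^(51.3/26.8) + 0.403·(1/2)^(30.8/26.8) + 0.403·(1/2)^(10.3/26.8)
      = 0.10693 + 0.1817 + 0.30875 ≈ 0.59737 g.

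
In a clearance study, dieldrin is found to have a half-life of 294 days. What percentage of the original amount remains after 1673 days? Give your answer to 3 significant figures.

1.94%

n = 1673/294 ≈ 5.6905 half-lives.
Fraction remaining = (1/2)^5.6905 ≈ 0.019364, i.e. 1.9364%.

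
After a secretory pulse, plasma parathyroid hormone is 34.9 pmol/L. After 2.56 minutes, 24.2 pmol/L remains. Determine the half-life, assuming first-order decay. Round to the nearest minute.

A/A₀ = 24.2/34.9 ≈ 0.69341.
n = log₂(1.4421) ≈ 0.52822 half-lives elapsed in 2.56 minutes.
t½ = 2.56/0.52822 ≈ 4.8465 minutes.

5 minutes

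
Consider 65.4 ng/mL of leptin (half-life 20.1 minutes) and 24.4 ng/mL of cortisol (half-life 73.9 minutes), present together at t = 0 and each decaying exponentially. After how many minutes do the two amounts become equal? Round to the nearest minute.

39 minutes

Set 65.4·(1/2)^(t/20.1) = 24.4·(1/2)^(t/73.9).
Taking log₂: log₂(65.4/24.4) = t·(1/20.1 − 1/73.9).
log₂(2.6803) = 1.4224; 1/20.1 − 1/73.9 = 0.036219.
t = 1.4224 / 0.036219 ≈ 39.272 minutes.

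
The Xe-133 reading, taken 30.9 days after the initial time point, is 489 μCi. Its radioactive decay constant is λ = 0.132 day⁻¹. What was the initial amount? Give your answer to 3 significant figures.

t½ = ln 2 / λ = 0.69315 / 0.132 ≈ 5.2511 days.
Number of half-lives elapsed: n = 30.9/5.2511 ≈ 5.8845.
A₀ = A × 2^n = 489 × 2^5.8845 = 489 × 59.075 ≈ 28887 μCi.

28900 μCi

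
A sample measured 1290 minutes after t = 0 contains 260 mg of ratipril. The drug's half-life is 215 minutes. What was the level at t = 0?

16640 mg

Number of half-lives elapsed: n = 1290/215 ≈ 6.
A₀ = A × 2^n = 260 × 2^6 = 260 × 64 ≈ 16640 mg.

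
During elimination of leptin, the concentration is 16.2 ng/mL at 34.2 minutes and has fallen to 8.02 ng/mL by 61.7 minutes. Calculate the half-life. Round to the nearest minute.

27 minutes

Over Δt = 61.7 − 34.2 = 27.5 minutes, the level fell by a factor of 16.2/8.02 ≈ 2.02.
n = log₂(2.02) ≈ 1.0143 half-lives, so t½ = 27.5/1.0143 ≈ 27.112 minutes.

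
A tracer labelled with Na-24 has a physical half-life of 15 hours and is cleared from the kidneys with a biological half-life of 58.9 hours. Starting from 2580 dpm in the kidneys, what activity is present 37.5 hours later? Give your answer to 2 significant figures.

1/t_eff = 1/t_phys + 1/t_biol = 1/15 + 1/58.9 = 0.083645 per hour.
t_eff = 15 × 58.9 / (15 + 58.9) ≈ 11.955 hours.
Remaining = 2580 × (1/2)^(37.5/11.955) = 2580 × (1/2)^3.1367 ≈ 293.35 dpm.

290 dpm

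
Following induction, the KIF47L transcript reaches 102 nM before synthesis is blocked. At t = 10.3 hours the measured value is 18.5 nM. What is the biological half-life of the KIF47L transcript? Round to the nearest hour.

A/A₀ = 18.5/102 ≈ 0.18137.
n = log₂(5.5135) ≈ 2.463 half-lives elapsed in 10.3 hours.
t½ = 10.3/2.463 ≈ 4.1819 hours.

4 hours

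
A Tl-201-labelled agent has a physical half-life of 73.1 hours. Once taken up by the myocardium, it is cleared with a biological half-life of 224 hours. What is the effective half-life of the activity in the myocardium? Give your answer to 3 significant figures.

55.1 hours

1/t_eff = 1/t_phys + 1/t_biol = 1/73.1 + 1/224 = 0.018144 per hour.
t_eff = 73.1 × 224 / (73.1 + 224) ≈ 55.114 hours.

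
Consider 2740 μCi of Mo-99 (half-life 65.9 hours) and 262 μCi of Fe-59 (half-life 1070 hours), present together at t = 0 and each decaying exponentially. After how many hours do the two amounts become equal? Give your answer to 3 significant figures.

Set 2740·(1/2)^(t/65.9) = 262·(1/2)^(t/1070).
Taking log₂: log₂(2740/262) = t·(1/65.9 − 1/1070).
log₂(10.458) = 3.3865; 1/65.9 − 1/1070 = 0.01424.
t = 3.3865 / 0.01424 ≈ 237.82 hours.

238 hours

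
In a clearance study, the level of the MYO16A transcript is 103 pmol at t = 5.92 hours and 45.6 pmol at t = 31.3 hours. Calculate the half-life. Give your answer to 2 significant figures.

22 hours

Over Δt = 31.3 − 5.92 = 25.38 hours, the level fell by a factor of 103/45.6 ≈ 2.2588.
n = log₂(2.2588) ≈ 1.1755 half-lives, so t½ = 25.38/1.1755 ≈ 21.59 hours.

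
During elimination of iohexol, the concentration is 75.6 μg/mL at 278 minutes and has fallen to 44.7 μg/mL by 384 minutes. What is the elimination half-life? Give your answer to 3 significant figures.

140 minutes

Over Δt = 384 − 278 = 106 minutes, the level fell by a factor of 75.6/44.7 ≈ 1.6913.
n = log₂(1.6913) ≈ 0.75811 half-lives, so t½ = 106/0.75811 ≈ 139.82 minutes.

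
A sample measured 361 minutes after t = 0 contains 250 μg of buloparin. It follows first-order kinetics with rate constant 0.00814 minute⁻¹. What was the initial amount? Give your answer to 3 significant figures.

4720 μg

t½ = ln 2 / k = 0.69315 / 0.00814 ≈ 85.153 minutes.
Number of half-lives elapsed: n = 361/85.153 ≈ 4.2394.
A₀ = A × 2^n = 250 × 2^4.2394 = 250 × 18.888 ≈ 4722.1 μg.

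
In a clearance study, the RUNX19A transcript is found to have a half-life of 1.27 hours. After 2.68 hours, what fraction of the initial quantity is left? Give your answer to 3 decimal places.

0.232

n = 2.68/1.27 ≈ 2.1102 half-lives.
Fraction remaining = (1/2)^2.1102 ≈ 0.23161.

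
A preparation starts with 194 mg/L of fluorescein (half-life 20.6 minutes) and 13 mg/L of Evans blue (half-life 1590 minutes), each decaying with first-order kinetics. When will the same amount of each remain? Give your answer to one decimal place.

81.4 minutes

Set 194·(1/2)^(t/20.6) = 13·(1/2)^(t/1590).
Taking log₂: log₂(194/13) = t·(1/20.6 − 1/1590).
log₂(14.923) = 3.8995; 1/20.6 − 1/1590 = 0.047915.
t = 3.8995 / 0.047915 ≈ 81.384 minutes.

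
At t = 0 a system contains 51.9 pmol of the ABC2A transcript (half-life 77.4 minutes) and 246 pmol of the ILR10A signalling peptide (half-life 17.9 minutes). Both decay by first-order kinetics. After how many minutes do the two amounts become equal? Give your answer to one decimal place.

Set 51.9·(1/2)^(t/77.4) = 246·(1/2)^(t/17.9).
Taking log₂: log₂(51.9/246) = t·(1/77.4 − 1/17.9).
log₂(0.21098) = -2.2449; 1/77.4 − 1/17.9 = -0.042946.
t = -2.2449 / -0.042946 ≈ 52.271 minutes.

52.3 minutes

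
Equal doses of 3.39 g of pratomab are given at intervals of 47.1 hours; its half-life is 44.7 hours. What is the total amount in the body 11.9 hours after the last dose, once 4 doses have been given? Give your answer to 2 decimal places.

5.15 g

The 4 doses were given 153.2, 106.1, 59, 11.9 hours ago.
Total = 3.39·(1/2)^(153.2/44.7) + 3.39·(1/2)^(106.1/44.7) + 3.39·(1/2)^(59/44.7) + 3.39·(1/2)^(11.9/44.7)
      = 0.31512 + 0.65415 + 1.3579 + 2.8188 ≈ 5.1459 g.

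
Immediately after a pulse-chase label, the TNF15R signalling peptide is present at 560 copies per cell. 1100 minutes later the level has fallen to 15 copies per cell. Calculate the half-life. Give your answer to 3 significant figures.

A/A₀ = 15/560 ≈ 0.026786.
n = log₂(37.333) ≈ 5.2224 half-lives elapsed in 1100 minutes.
t½ = 1100/5.2224 ≈ 210.63 minutes.

211 minutes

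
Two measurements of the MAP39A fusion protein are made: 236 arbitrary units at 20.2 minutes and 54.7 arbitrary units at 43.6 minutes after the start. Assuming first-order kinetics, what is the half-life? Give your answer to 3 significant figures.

Over Δt = 43.6 − 20.2 = 23.4 minutes, the level fell by a factor of 236/54.7 ≈ 4.3144.
n = log₂(4.3144) ≈ 2.1092 half-lives, so t½ = 23.4/2.1092 ≈ 11.094 minutes.

11.1 minutes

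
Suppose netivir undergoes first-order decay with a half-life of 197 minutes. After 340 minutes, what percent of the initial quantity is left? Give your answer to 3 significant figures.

n = 340/197 ≈ 1.7259 half-lives.
Fraction remaining = (1/2)^1.7259 ≈ 0.30231, i.e. 30.231%.

30.2%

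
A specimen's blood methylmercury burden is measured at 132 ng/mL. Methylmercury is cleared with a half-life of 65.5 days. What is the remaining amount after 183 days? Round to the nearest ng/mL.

Number of half-lives: n = 183/65.5 ≈ 2.7939.
Remaining = 132 × (1/2)^2.7939 = 132 × 0.1442 ≈ 19.034 ng/mL.

19 ng/mL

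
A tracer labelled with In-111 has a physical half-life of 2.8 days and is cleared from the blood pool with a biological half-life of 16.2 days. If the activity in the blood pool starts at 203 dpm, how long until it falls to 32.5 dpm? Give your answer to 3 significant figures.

6.31 days

1/t_eff = 1/t_phys + 1/t_biol = 1/2.8 + 1/16.2 = 0.41887 per day.
t_eff = 2.8 × 16.2 / (2.8 + 16.2) ≈ 2.3874 days.
n = log₂(203/32.5) ≈ 2.643; t = 2.643 × 2.3874 ≈ 6.3097 days.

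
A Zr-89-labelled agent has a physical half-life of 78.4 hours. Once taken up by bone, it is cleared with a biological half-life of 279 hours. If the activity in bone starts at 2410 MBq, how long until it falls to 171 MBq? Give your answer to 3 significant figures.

1/t_eff = 1/t_phys + 1/t_biol = 1/78.4 + 1/279 = 0.016339 per hour.
t_eff = 78.4 × 279 / (78.4 + 279) ≈ 61.202 hours.
n = log₂(2410/171) ≈ 3.817; t = 3.817 × 61.202 ≈ 233.61 hours.

234 hours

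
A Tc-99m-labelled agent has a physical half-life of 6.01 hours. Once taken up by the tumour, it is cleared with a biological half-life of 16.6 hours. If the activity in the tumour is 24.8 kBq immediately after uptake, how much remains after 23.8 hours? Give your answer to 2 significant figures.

0.59 kBq

1/t_eff = 1/t_phys + 1/t_biol = 1/6.01 + 1/16.6 = 0.22663 per hour.
t_eff = 6.01 × 16.6 / (6.01 + 16.6) ≈ 4.4125 hours.
Remaining = 24.8 × (1/2)^(23.8/4.4125) = 24.8 × (1/2)^5.3938 ≈ 0.58987 kBq.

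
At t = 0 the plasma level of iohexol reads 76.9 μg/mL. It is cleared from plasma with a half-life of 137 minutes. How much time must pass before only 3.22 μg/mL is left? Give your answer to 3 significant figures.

Fraction remaining = 3.22/76.9 ≈ 0.041873.
n = log₂(76.9/3.22) = ln(23.882)/ln 2 ≈ 4.5779 half-lives.
t = n × t½ = 4.5779 × 137 ≈ 627.17 minutes.

627 minutes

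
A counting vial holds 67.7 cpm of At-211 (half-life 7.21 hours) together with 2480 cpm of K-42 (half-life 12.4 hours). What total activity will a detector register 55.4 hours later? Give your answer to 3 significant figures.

At-211: 67.7 × (1/2)^(55.4/7.21) = 67.7 × (1/2)^7.6838 ≈ 0.32926 cpm.
K-42: 2480 × (1/2)^(55.4/12.4) = 2480 × (1/2)^4.4677 ≈ 112.08 cpm.
Total = 0.32926 + 112.08 ≈ 112.41 cpm.

112 cpm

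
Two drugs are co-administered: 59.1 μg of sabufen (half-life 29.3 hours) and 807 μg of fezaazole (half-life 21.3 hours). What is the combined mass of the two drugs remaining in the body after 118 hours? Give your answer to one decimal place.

21.0 μg

sabufen: 59.1 × (1/2)^(118/29.3) = 59.1 × (1/2)^4.0273 ≈ 3.6245 μg.
fezaazole: 807 × (1/2)^(118/21.3) = 807 × (1/2)^5.5399 ≈ 17.346 μg.
Total = 3.6245 + 17.346 ≈ 20.97 μg.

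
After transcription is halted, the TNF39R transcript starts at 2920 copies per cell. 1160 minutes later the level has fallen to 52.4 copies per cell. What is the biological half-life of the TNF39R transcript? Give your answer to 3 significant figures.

A/A₀ = 52.4/2920 ≈ 0.017945.
n = log₂(55.725) ≈ 5.8003 half-lives elapsed in 1160 minutes.
t½ = 1160/5.8003 ≈ 199.99 minutes.

200 minutes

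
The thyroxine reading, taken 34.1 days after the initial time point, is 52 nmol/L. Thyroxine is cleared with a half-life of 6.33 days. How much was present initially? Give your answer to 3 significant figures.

2180 nmol/L

Number of half-lives elapsed: n = 34.1/6.33 ≈ 5.387.
A₀ = A × 2^n = 52 × 2^5.387 = 52 × 41.847 ≈ 2176 nmol/L.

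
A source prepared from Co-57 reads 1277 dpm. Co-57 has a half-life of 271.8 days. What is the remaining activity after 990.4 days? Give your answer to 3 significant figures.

102 dpm

Number of half-lives: n = 990.4/271.8 ≈ 3.6439.
Remaining = 1277 × (1/2)^3.6439 = 1277 × 0.08 ≈ 102.16 dpm.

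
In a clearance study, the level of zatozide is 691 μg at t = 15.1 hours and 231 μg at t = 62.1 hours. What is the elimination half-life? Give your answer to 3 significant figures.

29.7 hours

Over Δt = 62.1 − 15.1 = 47 hours, the level fell by a factor of 691/231 ≈ 2.9913.
n = log₂(2.9913) ≈ 1.5808 half-lives, so t½ = 47/1.5808 ≈ 29.732 hours.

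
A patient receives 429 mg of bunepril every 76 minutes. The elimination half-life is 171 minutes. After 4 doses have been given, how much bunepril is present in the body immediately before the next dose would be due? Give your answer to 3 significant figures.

842 mg

The 4 doses were given 304, 228, 152, 76 minutes ago.
Total = 429·(1/2)^(304/171) + 429·(1/2)^(228/171) + 429·(1/2)^(152/171) + 429·(1/2)^(76/171)
      = 125.11 + 170.25 + 231.67 + 315.26 ≈ 842.29 mg.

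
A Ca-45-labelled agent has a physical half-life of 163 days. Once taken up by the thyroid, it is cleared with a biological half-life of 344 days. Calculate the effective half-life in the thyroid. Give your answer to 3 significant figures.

1/t_eff = 1/t_phys + 1/t_biol = 1/163 + 1/344 = 0.0090419 per day.
t_eff = 163 × 344 / (163 + 344) ≈ 110.6 days.

111 days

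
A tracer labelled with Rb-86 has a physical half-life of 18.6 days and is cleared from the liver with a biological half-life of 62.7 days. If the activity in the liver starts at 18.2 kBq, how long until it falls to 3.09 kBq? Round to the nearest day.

37 days

1/t_eff = 1/t_phys + 1/t_biol = 1/18.6 + 1/62.7 = 0.069712 per day.
t_eff = 18.6 × 62.7 / (18.6 + 62.7) ≈ 14.345 days.
n = log₂(18.2/3.09) ≈ 2.5583; t = 2.5583 × 14.345 ≈ 36.697 days.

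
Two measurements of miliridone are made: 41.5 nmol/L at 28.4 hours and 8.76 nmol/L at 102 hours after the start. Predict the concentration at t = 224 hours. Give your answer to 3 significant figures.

0.665 nmol/L

Over Δt = 102 − 28.4 = 73.6 hours, the level fell by a factor of 41.5/8.76 ≈ 4.7374.
n = log₂(4.7374) ≈ 2.2441 half-lives, so t½ = 73.6/2.2441 ≈ 32.797 hours.
From t = 102 to t = 224: 8.76 × (1/2)^((224−102)/32.797) ≈ 0.66484 nmol/L.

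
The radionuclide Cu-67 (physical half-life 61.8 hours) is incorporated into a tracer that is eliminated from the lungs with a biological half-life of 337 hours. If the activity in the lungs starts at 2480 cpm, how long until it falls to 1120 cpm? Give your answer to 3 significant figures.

59.9 hours

1/t_eff = 1/t_phys + 1/t_biol = 1/61.8 + 1/337 = 0.019149 per hour.
t_eff = 61.8 × 337 / (61.8 + 337) ≈ 52.223 hours.
n = log₂(2480/1120) ≈ 1.1468; t = 1.1468 × 52.223 ≈ 59.892 hours.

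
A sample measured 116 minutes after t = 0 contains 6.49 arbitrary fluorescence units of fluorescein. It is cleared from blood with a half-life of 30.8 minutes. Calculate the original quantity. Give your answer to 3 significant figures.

88.3 arbitrary fluorescence units

Number of half-lives elapsed: n = 116/30.8 ≈ 3.7662.
A₀ = A × 2^n = 6.49 × 2^3.7662 = 6.49 × 13.607 ≈ 88.307 arbitrary fluorescence units.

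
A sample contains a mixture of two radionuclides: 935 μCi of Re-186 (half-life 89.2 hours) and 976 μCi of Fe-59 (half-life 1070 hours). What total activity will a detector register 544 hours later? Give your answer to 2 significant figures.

700 μCi

Re-186: 935 × (1/2)^(544/89.2) = 935 × (1/2)^6.0987 ≈ 13.644 μCi.
Fe-59: 976 × (1/2)^(544/1070) = 976 × (1/2)^0.50841 ≈ 686.12 μCi.
Total = 13.644 + 686.12 ≈ 699.77 μCi.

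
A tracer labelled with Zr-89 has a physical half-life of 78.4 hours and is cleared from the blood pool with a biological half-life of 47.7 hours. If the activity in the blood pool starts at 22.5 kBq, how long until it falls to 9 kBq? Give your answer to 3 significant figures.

39.2 hours

1/t_eff = 1/t_phys + 1/t_biol = 1/78.4 + 1/47.7 = 0.033719 per hour.
t_eff = 78.4 × 47.7 / (78.4 + 47.7) ≈ 29.656 hours.
n = log₂(22.5/9) ≈ 1.3219; t = 1.3219 × 29.656 ≈ 39.204 hours.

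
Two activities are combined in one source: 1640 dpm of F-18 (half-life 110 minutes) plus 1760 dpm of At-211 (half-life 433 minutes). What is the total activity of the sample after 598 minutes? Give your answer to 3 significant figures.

714 dpm

F-18: 1640 × (1/2)^(598/110) = 1640 × (1/2)^5.4364 ≈ 37.873 dpm.
At-211: 1760 × (1/2)^(598/433) = 1760 × (1/2)^1.3811 ≈ 675.73 dpm.
Total = 37.873 + 675.73 ≈ 713.6 dpm.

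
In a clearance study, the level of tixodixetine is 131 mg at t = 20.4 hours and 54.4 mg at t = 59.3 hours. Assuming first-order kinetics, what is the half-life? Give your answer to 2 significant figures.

31 hours

Over Δt = 59.3 − 20.4 = 38.9 hours, the level fell by a factor of 131/54.4 ≈ 2.4081.
n = log₂(2.4081) ≈ 1.2679 half-lives, so t½ = 38.9/1.2679 ≈ 30.681 hours.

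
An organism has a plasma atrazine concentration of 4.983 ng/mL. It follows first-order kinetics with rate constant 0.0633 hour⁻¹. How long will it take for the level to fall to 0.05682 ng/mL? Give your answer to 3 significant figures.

t½ = ln 2 / k = 0.69315 / 0.0633 ≈ 10.95 hours.
Fraction remaining = 0.05682/4.983 ≈ 0.011403.
n = log₂(4.983/0.05682) = ln(87.698)/ln 2 ≈ 6.4545 half-lives.
t = n × t½ = 6.4545 × 10.95 ≈ 70.678 hours.

70.7 hours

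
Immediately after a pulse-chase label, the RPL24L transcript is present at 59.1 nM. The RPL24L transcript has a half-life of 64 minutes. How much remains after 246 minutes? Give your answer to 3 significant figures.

Number of half-lives: n = 246/64 ≈ 3.8438.
Remaining = 59.1 × (1/2)^3.8438 = 59.1 × 0.069649 ≈ 4.1163 nM.

4.12 nM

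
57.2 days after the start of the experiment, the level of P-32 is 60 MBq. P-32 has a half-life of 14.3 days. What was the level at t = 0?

Number of half-lives elapsed: n = 57.2/14.3 ≈ 4.
A₀ = A × 2^n = 60 × 2^4 = 60 × 16 ≈ 960 MBq.

960 MBq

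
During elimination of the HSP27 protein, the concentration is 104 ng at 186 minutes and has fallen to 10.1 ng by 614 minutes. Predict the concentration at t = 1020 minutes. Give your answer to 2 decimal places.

Over Δt = 614 − 186 = 428 minutes, the level fell by a factor of 104/10.1 ≈ 10.297.
n = log₂(10.297) ≈ 3.3642 half-lives, so t½ = 428/3.3642 ≈ 127.22 minutes.
From t = 614 to t = 1020: 10.1 × (1/2)^((1020−614)/127.22) ≈ 1.1058 ng.

1.11 ng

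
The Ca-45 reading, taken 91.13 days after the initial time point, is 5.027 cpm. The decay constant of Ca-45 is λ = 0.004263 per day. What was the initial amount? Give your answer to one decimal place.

t½ = ln 2 / λ = 0.69315 / 0.004263 ≈ 162.6 days.
Number of half-lives elapsed: n = 91.13/162.6 ≈ 0.56047.
A₀ = A × 2^n = 5.027 × 2^0.56047 = 5.027 × 1.4747 ≈ 7.4136 cpm.

7.4 cpm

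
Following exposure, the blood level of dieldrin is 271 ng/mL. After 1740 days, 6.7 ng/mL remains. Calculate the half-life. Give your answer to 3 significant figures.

326 days

A/A₀ = 6.7/271 ≈ 0.024723.
n = log₂(40.448) ≈ 5.338 half-lives elapsed in 1740 days.
t½ = 1740/5.338 ≈ 325.97 days.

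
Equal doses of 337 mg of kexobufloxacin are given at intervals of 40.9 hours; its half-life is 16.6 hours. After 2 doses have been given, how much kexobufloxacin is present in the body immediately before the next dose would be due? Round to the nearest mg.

The 2 doses were given 81.8, 40.9 hours ago.
Total = 337·(1/2)^(81.8/16.6) + 337·(1/2)^(40.9/16.6)
      = 11.072 + 61.085 ≈ 72.158 mg.

72 mg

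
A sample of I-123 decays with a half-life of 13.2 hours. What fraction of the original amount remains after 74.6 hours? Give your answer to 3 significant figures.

n = 74.6/13.2 ≈ 5.6515 half-lives.
Fraction remaining = (1/2)^5.6515 ≈ 0.019894.

0.0199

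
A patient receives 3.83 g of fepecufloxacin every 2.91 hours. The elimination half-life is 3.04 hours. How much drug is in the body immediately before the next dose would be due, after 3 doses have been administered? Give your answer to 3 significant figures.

The 3 doses were given 8.73, 5.82, 2.91 hours ago.
Total = 3.83·(1/2)^(8.73/3.04) + 3.83·(1/2)^(5.82/3.04) + 3.83·(1/2)^(2.91/3.04)
      = 0.52327 + 1.016 + 1.9726 ≈ 3.5119 g.

3.51 g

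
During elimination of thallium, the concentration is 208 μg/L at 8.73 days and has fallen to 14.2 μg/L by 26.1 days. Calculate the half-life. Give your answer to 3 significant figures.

Over Δt = 26.1 − 8.73 = 17.37 days, the level fell by a factor of 208/14.2 ≈ 14.648.
n = log₂(14.648) ≈ 3.8726 half-lives, so t½ = 17.37/3.8726 ≈ 4.4853 days.

4.49 days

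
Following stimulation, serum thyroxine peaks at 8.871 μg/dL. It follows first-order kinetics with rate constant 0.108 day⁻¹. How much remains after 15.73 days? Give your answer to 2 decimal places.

t½ = ln 2 / λ = 0.69315 / 0.108 ≈ 6.418 days.
Number of half-lives: n = 15.73/6.418 ≈ 2.4509.
Remaining = 8.871 × (1/2)^2.4509 = 8.871 × 0.1829 ≈ 1.6225 μg/dL.

1.62 μg/dL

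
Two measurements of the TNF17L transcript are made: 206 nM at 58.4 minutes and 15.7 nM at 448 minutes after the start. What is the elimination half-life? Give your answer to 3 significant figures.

Over Δt = 448 − 58.4 = 389.6 minutes, the level fell by a factor of 206/15.7 ≈ 13.121.
n = log₂(13.121) ≈ 3.7138 half-lives, so t½ = 389.6/3.7138 ≈ 104.91 minutes.

105 minutes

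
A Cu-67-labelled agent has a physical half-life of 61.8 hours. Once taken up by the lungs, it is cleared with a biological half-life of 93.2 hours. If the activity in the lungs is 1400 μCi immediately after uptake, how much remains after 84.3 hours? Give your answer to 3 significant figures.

1/t_eff = 1/t_phys + 1/t_biol = 1/61.8 + 1/93.2 = 0.026911 per hour.
t_eff = 61.8 × 93.2 / (61.8 + 93.2) ≈ 37.16 hours.
Remaining = 1400 × (1/2)^(84.3/37.16) = 1400 × (1/2)^2.2686 ≈ 290.55 μCi.

291 μCi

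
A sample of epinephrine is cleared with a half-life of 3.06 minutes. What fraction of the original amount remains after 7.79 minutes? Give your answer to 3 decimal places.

n = 7.79/3.06 ≈ 2.5458 half-lives.
Fraction remaining = (1/2)^2.5458 ≈ 0.17126.

0.171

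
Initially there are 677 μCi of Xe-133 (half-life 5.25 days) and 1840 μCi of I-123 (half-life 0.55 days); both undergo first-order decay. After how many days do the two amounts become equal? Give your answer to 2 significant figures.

Set 677·(1/2)^(t/5.25) = 1840·(1/2)^(t/0.55).
Taking log₂: log₂(677/1840) = t·(1/5.25 − 1/0.55).
log₂(0.36793) = -1.4425; 1/5.25 − 1/0.55 = -1.6277.
t = -1.4425 / -1.6277 ≈ 0.8862 days.

0.89 days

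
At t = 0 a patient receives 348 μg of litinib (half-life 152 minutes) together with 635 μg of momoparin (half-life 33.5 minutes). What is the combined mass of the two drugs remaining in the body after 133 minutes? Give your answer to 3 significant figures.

230 μg

litinib: 348 × (1/2)^(133/152) = 348 × (1/2)^0.875 ≈ 189.75 μg.
momoparin: 635 × (1/2)^(133/33.5) = 635 × (1/2)^3.9701 ≈ 40.517 μg.
Total = 189.75 + 40.517 ≈ 230.27 μg.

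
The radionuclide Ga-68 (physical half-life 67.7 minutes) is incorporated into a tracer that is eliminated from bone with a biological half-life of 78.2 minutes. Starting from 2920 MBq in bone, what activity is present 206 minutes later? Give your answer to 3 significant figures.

1/t_eff = 1/t_phys + 1/t_biol = 1/67.7 + 1/78.2 = 0.027559 per minute.
t_eff = 67.7 × 78.2 / (67.7 + 78.2) ≈ 36.286 minutes.
Remaining = 2920 × (1/2)^(206/36.286) = 2920 × (1/2)^5.6771 ≈ 57.069 MBq.

57.1 MBq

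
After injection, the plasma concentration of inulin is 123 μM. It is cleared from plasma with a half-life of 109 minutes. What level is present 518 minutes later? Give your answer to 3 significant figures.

Number of half-lives: n = 518/109 ≈ 4.7523.
Remaining = 123 × (1/2)^4.7523 = 123 × 0.037104 ≈ 4.5638 μM.

4.56 μM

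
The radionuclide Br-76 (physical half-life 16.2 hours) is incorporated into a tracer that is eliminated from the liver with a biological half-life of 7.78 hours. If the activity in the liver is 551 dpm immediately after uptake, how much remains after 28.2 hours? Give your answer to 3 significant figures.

13.4 dpm

1/t_eff = 1/t_phys + 1/t_biol = 1/16.2 + 1/7.78 = 0.19026 per hour.
t_eff = 16.2 × 7.78 / (16.2 + 7.78) ≈ 5.2559 hours.
Remaining = 551 × (1/2)^(28.2/5.2559) = 551 × (1/2)^5.3654 ≈ 13.366 dpm.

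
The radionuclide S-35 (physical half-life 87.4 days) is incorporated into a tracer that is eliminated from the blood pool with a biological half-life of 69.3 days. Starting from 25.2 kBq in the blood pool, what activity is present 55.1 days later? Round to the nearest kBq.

1/t_eff = 1/t_phys + 1/t_biol = 1/87.4 + 1/69.3 = 0.025872 per day.
t_eff = 87.4 × 69.3 / (87.4 + 69.3) ≈ 38.652 days.
Remaining = 25.2 × (1/2)^(55.1/38.652) = 25.2 × (1/2)^1.4255 ≈ 9.3815 kBq.

9 kBq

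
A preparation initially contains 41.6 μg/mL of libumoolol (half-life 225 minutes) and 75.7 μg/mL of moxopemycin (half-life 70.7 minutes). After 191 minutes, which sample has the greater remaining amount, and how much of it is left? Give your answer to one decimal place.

libumoolol: 41.6 × (1/2)^0.84889 ≈ 23.097 μg/mL.
moxopemycin: 75.7 × (1/2)^2.7016 ≈ 11.637 μg/mL.
Libumoolol has more remaining, at ≈ 23.097 μg/mL.

libumoolol, 23.1 μg/mL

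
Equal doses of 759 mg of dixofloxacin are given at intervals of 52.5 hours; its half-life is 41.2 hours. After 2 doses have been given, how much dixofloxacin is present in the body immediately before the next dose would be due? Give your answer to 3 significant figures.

The 2 doses were given 105, 52.5 hours ago.
Total = 759·(1/2)^(105/41.2) + 759·(1/2)^(52.5/41.2)
      = 129.73 + 313.8 ≈ 443.53 mg.

444 mg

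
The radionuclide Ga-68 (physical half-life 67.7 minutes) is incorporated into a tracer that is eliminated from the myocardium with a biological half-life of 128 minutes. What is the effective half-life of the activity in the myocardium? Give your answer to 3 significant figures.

1/t_eff = 1/t_phys + 1/t_biol = 1/67.7 + 1/128 = 0.022584 per minute.
t_eff = 67.7 × 128 / (67.7 + 128) ≈ 44.28 minutes.

44.3 minutes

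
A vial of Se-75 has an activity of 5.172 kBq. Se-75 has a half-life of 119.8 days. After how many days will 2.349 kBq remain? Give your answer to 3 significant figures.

136 days

Fraction remaining = 2.349/5.172 ≈ 0.45418.
n = log₂(5.172/2.349) = ln(2.2018)/ln 2 ≈ 1.1387 half-lives.
t = n × t½ = 1.1387 × 119.8 ≈ 136.41 days.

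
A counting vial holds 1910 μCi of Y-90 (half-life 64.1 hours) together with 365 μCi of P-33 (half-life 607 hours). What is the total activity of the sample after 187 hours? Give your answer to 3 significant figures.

Y-90: 1910 × (1/2)^(187/64.1) = 1910 × (1/2)^2.9173 ≈ 252.83 μCi.
P-33: 365 × (1/2)^(187/607) = 365 × (1/2)^0.30807 ≈ 294.82 μCi.
Total = 252.83 + 294.82 ≈ 547.65 μCi.

548 μCi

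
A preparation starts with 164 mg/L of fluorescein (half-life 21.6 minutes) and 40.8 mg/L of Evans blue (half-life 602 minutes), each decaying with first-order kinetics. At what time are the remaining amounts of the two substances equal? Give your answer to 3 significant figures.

Set 164·(1/2)^(t/21.6) = 40.8·(1/2)^(t/602).
Taking log₂: log₂(164/40.8) = t·(1/21.6 − 1/602).
log₂(4.0196) = 2.0071; 1/21.6 − 1/602 = 0.044635.
t = 2.0071 / 0.044635 ≈ 44.966 minutes.

45.0 minutes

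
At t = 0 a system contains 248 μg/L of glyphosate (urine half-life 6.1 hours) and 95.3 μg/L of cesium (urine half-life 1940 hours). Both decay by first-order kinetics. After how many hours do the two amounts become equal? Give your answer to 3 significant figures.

8.44 hours

Set 248·(1/2)^(t/6.1) = 95.3·(1/2)^(t/1940).
Taking log₂: log₂(248/95.3) = t·(1/6.1 − 1/1940).
log₂(2.6023) = 1.3798; 1/6.1 − 1/1940 = 0.16342.
t = 1.3798 / 0.16342 ≈ 8.4433 hours.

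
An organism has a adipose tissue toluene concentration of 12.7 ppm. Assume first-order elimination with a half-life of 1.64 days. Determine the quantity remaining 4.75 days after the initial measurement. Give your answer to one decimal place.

Number of half-lives: n = 4.75/1.64 ≈ 2.8963.
Remaining = 12.7 × (1/2)^2.8963 = 12.7 × 0.13431 ≈ 1.7058 ppm.

1.7 ppm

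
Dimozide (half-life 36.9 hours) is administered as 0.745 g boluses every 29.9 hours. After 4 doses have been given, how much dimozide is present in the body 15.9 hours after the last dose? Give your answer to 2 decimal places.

1.15 g

The 4 doses were given 105.6, 75.7, 45.8, 15.9 hours ago.
Total = 0.745·(1/2)^(105.6/36.9) + 0.745·(1/2)^(75.7/36.9) + 0.745·(1/2)^(45.8/36.9) + 0.745·(1/2)^(15.9/36.9)
      = 0.10249 + 0.17972 + 0.31515 + 0.55264 ≈ 1.15 g.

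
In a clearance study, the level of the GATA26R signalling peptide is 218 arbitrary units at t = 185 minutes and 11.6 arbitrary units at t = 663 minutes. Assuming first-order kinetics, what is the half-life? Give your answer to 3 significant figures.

Over Δt = 663 − 185 = 478 minutes, the level fell by a factor of 218/11.6 ≈ 18.793.
n = log₂(18.793) ≈ 4.2321 half-lives, so t½ = 478/4.2321 ≈ 112.95 minutes.

113 minutes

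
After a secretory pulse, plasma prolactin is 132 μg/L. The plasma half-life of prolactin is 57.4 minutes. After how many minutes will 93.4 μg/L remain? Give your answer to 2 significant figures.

29 minutes

Fraction remaining = 93.4/132 ≈ 0.70758.
n = log₂(132/93.4) = ln(1.4133)/ln 2 ≈ 0.49904 half-lives.
t = n × t½ = 0.49904 × 57.4 ≈ 28.645 minutes.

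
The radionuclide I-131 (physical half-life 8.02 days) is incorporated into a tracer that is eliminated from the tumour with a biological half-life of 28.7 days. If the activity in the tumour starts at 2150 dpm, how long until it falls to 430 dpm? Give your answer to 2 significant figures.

15 days

1/t_eff = 1/t_phys + 1/t_biol = 1/8.02 + 1/28.7 = 0.15953 per day.
t_eff = 8.02 × 28.7 / (8.02 + 28.7) ≈ 6.2684 days.
n = log₂(2150/430) ≈ 2.3219; t = 2.3219 × 6.2684 ≈ 14.555 days.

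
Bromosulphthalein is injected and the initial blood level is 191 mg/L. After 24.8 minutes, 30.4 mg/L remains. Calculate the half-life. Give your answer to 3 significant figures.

A/A₀ = 30.4/191 ≈ 0.15916.
n = log₂(6.2829) ≈ 2.6514 half-lives elapsed in 24.8 minutes.
t½ = 24.8/2.6514 ≈ 9.3534 minutes.

9.35 minutes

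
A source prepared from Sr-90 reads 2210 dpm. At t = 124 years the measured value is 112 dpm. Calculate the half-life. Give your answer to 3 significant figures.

28.8 years

A/A₀ = 112/2210 ≈ 0.050679.
n = log₂(19.732) ≈ 4.3025 half-lives elapsed in 124 years.
t½ = 124/4.3025 ≈ 28.821 years.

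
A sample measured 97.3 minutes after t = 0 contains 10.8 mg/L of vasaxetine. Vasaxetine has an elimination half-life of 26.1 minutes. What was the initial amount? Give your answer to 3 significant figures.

Number of half-lives elapsed: n = 97.3/26.1 ≈ 3.728.
A₀ = A × 2^n = 10.8 × 2^3.728 = 10.8 × 13.25 ≈ 143.1 mg/L.

143 mg/L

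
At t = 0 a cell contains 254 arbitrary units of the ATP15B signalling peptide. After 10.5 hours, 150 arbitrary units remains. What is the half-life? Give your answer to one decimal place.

13.8 hours

A/A₀ = 150/254 ≈ 0.59055.
n = log₂(1.6933) ≈ 0.75987 half-lives elapsed in 10.5 hours.
t½ = 10.5/0.75987 ≈ 13.818 hours.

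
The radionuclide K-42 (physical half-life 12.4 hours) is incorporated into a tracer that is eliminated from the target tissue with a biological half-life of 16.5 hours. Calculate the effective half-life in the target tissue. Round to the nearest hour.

7 hours

1/t_eff = 1/t_phys + 1/t_biol = 1/12.4 + 1/16.5 = 0.14125 per hour.
t_eff = 12.4 × 16.5 / (12.4 + 16.5) ≈ 7.0796 hours.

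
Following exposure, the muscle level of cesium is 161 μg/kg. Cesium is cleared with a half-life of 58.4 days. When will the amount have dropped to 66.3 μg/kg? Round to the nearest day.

75 days

Fraction remaining = 66.3/161 ≈ 0.4118.
n = log₂(161/66.3) = ln(2.4284)/ln 2 ≈ 1.28 half-lives.
t = n × t½ = 1.28 × 58.4 ≈ 74.751 days.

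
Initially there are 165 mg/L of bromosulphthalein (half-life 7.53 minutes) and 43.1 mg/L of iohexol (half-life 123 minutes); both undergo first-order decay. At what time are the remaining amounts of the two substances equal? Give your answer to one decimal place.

Set 165·(1/2)^(t/7.53) = 43.1·(1/2)^(t/123).
Taking log₂: log₂(165/43.1) = t·(1/7.53 − 1/123).
log₂(3.8283) = 1.9367; 1/7.53 − 1/123 = 0.12467.
t = 1.9367 / 0.12467 ≈ 15.534 minutes.

15.5 minutes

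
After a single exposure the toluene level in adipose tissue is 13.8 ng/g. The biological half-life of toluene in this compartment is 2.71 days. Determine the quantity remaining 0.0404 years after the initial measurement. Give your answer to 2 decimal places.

Convert the elapsed time: 0.0404 years = 14.746 days.
Number of half-lives: n = 14.746/2.71 ≈ 5.4413.
Remaining = 13.8 × (1/2)^5.4413 = 13.8 × 0.023014 ≈ 0.3176 ng/g.

0.32 ng/g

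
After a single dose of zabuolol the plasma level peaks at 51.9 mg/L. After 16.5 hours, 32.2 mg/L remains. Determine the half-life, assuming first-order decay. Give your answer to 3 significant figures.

24.0 hours

A/A₀ = 32.2/51.9 ≈ 0.62042.
n = log₂(1.6118) ≈ 0.68867 half-lives elapsed in 16.5 hours.
t½ = 16.5/0.68867 ≈ 23.959 hours.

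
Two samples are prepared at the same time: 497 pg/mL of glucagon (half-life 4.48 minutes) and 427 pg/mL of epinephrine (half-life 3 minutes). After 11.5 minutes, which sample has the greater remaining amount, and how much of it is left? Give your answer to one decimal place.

glucagon, 83.9 pg/mL

glucagon: 497 × (1/2)^2.567 ≈ 83.873 pg/mL.
epinephrine: 427 × (1/2)^3.8333 ≈ 29.956 pg/mL.
Glucagon has more remaining, at ≈ 83.873 pg/mL.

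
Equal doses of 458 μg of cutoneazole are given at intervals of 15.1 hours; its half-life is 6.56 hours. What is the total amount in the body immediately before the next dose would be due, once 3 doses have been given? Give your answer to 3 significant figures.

116 μg

The 3 doses were given 45.3, 30.2, 15.1 hours ago.
Total = 458·(1/2)^(45.3/6.56) + 458·(1/2)^(30.2/6.56) + 458·(1/2)^(15.1/6.56)
      = 3.8204 + 18.838 + 92.885 ≈ 115.54 μg.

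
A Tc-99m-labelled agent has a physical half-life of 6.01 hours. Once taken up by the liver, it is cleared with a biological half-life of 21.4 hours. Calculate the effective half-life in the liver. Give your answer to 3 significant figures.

4.69 hours

1/t_eff = 1/t_phys + 1/t_biol = 1/6.01 + 1/21.4 = 0.21312 per hour.
t_eff = 6.01 × 21.4 / (6.01 + 21.4) ≈ 4.6922 hours.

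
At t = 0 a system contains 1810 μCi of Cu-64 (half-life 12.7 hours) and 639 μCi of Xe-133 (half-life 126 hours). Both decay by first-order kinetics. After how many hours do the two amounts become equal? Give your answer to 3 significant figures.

21.2 hours

Set 1810·(1/2)^(t/12.7) = 639·(1/2)^(t/126).
Taking log₂: log₂(1810/639) = t·(1/12.7 − 1/126).
log₂(2.8326) = 1.5021; 1/12.7 − 1/126 = 0.070804.
t = 1.5021 / 0.070804 ≈ 21.215 hours.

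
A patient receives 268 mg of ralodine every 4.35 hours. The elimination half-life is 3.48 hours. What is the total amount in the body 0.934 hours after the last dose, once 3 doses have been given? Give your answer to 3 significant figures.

The 3 doses were given 9.634, 5.284, 0.934 hours ago.
Total = 268·(1/2)^(9.634/3.48) + 268·(1/2)^(5.284/3.48) + 268·(1/2)^(0.934/3.48)
      = 39.334 + 93.552 + 222.51 ≈ 355.39 mg.

355 mg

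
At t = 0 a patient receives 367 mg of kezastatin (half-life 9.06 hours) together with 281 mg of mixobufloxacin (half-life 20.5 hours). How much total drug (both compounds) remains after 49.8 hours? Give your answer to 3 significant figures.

kezastatin: 367 × (1/2)^(49.8/9.06) = 367 × (1/2)^5.4967 ≈ 8.1283 mg.
mixobufloxacin: 281 × (1/2)^(49.8/20.5) = 281 × (1/2)^2.4293 ≈ 52.17 mg.
Total = 8.1283 + 52.17 ≈ 60.299 mg.

60.3 mg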